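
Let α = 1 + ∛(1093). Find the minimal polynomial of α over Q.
m_α(x) = x^3 - 3x^2 + 3x - 1094

Set β = α - 1 = ∛(1093), so β^3 = 1093. Then (α - 1)^3 - 1093 = 0, i.e. α is a root of g(x) = (x - 1)^3 - 1093 = x^3 - 3x^2 + 3x - 1094. Since g(x) = h(x - 1) where h(x) = x^3 - 1093, and h is irreducible over Q (because 1093 is not a perfect cube, so h has no rational root, and a monic cubic with no rational root is irreducible), g is also irreducible (irreducibility is preserved under the substitution x → x - 1). Hence m_α(x) = x^3 - 3x^2 + 3x - 1094.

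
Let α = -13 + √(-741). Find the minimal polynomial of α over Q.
m_α(x) = x^2 + 26x + 910

From α + 13 = √(-741), squaring gives (α + 13)^2 = -741, i.e. α^2 + 26α + 169 = -741, so α^2 + 26α + 910 = 0. The discriminant of x^2 + 26x + 910 is (26)^2 - 4·(910) = 676 - 3640 = -2964, and 4·(-741) is not a perfect square in Q since -741 is squarefree and ≠ 1. Hence x^2 + 26x + 910 is irreducible over Q and is the minimal polynomial of α.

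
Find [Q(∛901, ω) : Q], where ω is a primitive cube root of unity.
[Q(∛901, ω) : Q] = 6

[Q(∛901):Q] = 3 (min poly x^3 - 901, irreducible since 901 is not a perfect cube). [Q(ω):Q] = 2 (min poly x^2 + x + 1). Since Q(∛901) ⊂ R and ω ∉ R, we have ω ∉ Q(∛901), so x^2 + x + 1 remains irreducible over Q(∛901) and [Q(∛901, ω) : Q(∛901)] = 2. By the tower law, [Q(∛901, ω) : Q] = 3 · 2 = 6. (In fact Q(∛901, ω) is the splitting field of x^3 - 901 over Q.)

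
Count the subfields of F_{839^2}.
F_{839^2} has 2 subfields

The subfields of F_{p^n} are exactly the fields F_{p^d} for d | n (each is the fixed field of the unique index-d subgroup of Gal(F_{p^n}/F_p) ≅ Z/nZ). The divisors of n = 2 are {1, 2}, giving 2 subfields: F_{839^1}, F_{839^2}.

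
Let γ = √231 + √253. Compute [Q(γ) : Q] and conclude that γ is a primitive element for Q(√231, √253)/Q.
[Q(γ) : Q] = 4 (equivalently, Q(γ) = Q(√231, √253))

Obviously Q(γ) ⊆ Q(√231, √253), and [Q(√231, √253):Q] = 4 (since 231, 253 are distinct squarefree integers > 1 with 58443 not a perfect square). To show equality we compute the minimal polynomial of γ. From γ = √231 + √253: γ^2 = 231 + 2√(58443) + 253 = 484 + 2√(58443), so γ^2 - 484 = 2√(58443); squaring, (γ^2 - 484)^2 = 4·58443, i.e. γ^4 - 968γ^2 + 234256 - 233772 = 0, i.e. γ^4 - 968γ^2 + 484 = 0. So γ is a root of x^4 - 968x^2 + 484. This polynomial is irreducible over Q: it has no rational root (each ±√231 ± √253 is irrational), and any factorization into two quadratics over Q would force √(58443) ∈ Q (pairing opposite roots) or √231, √253 ∈ Q (other pairings), all impossible. Hence [Q(γ):Q] = 4 = [Q(√231, √253):Q], so Q(γ) = Q(√231, √253).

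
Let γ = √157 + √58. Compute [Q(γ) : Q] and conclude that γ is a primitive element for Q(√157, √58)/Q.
[Q(γ) : Q] = 4 (equivalently, Q(γ) = Q(√157, √58))

Obviously Q(γ) ⊆ Q(√157, √58), and [Q(√157, √58):Q] = 4 (since 157, 58 are distinct squarefree integers > 1 with 9106 not a perfect square). To show equality we compute the minimal polynomial of γ. From γ = √157 + √58: γ^2 = 157 + 2√(9106) + 58 = 215 + 2√(9106), so γ^2 - 215 = 2√(9106); squaring, (γ^2 - 215)^2 = 4·9106, i.e. γ^4 - 430γ^2 + 46225 - 36424 = 0, i.e. γ^4 - 430γ^2 + 9801 = 0. So γ is a root of x^4 - 430x^2 + 9801. This polynomial is irreducible over Q: it has no rational root (each ±√157 ± √58 is irrational), and any factorization into two quadratics over Q would force √(9106) ∈ Q (pairing opposite roots) or √157, √58 ∈ Q (other pairings), all impossible. Hence [Q(γ):Q] = 4 = [Q(√157, √58):Q], so Q(γ) = Q(√157, √58).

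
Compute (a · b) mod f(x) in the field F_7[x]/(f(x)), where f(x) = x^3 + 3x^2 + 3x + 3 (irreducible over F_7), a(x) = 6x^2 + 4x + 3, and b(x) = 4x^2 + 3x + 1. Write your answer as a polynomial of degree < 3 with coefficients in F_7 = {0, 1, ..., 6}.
a · b ≡ 2x^2 + 6x + 5 (mod f(x))

Multiply in F_7[x]: a(x)·b(x) = (6x^2 + 4x + 3)·(4x^2 + 3x + 1) = 3x^4 + 6x^3 + 2x^2 + 6x + 3. This has degree ≥ 3, so divide by f(x) over F_7: 3x^4 + 6x^3 + 2x^2 + 6x + 3 = (3x + 4)·(x^3 + 3x^2 + 3x + 3) + (2x^2 + 6x + 5). Hence a·b ≡ 2x^2 + 6x + 5 (mod f). (F_7[x]/(f) is a field with 7^3 = 343 elements since f is irreducible of degree 3.)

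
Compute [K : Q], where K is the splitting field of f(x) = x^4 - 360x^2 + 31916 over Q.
[K : Q] = 4

Solving the quadratic in x^2: x^2 = (360 ± √(360^2 - 4·31916))/2 = (360 ± √1936)/2 = (360 ± 44)/2, giving x^2 = 158 or x^2 = 202. So f(x) = (x^2 - 158)(x^2 - 202) and the roots of f are ±√158, ±√202. Hence the splitting field is K = Q(√158, √202). Since 158 and 202 are distinct squarefree integers > 1, their product 31916 is not a perfect square, so √202 ∉ Q(√158). By the tower law [K:Q] = [Q(√158,√202):Q(√158)] · [Q(√158):Q] = 2 · 2 = 4.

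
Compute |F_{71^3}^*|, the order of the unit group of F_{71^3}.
|F_{71^3}^*| = 357910

F_{71^3} has 71^3 = 357911 elements; its multiplicative group consists of all nonzero elements, so |F_{71^3}^*| = 357911 - 1 = 357910. (It is cyclic since any finite subgroup of the multiplicative group of a field is cyclic.)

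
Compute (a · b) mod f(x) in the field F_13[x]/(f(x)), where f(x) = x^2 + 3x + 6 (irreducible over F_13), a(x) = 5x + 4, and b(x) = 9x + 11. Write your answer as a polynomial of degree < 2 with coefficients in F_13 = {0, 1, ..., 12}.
a · b ≡ 8x + 8 (mod f(x))

Multiply in F_13[x]: a(x)·b(x) = (5x + 4)·(9x + 11) = 6x^2 + 5. This has degree ≥ 2, so divide by f(x) over F_13: 6x^2 + 5 = (6)·(x^2 + 3x + 6) + (8x + 8). Hence a·b ≡ 8x + 8 (mod f). (F_13[x]/(f) is a field with 13^2 = 169 elements since f is irreducible of degree 2.)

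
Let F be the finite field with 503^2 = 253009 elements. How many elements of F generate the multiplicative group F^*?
There are φ(253008) = 72000 primitive elements

F_q^* is cyclic of order q - 1 = 253008. A cyclic group of order m has exactly φ(m) generators. Here m = 253008 = 2^4 · 3^2 · 7 · 251, so the number of primitive elements is φ(253008) = 72000.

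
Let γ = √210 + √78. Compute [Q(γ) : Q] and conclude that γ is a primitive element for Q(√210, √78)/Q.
[Q(γ) : Q] = 4 (equivalently, Q(γ) = Q(√210, √78))

Obviously Q(γ) ⊆ Q(√210, √78), and [Q(√210, √78):Q] = 4 (since 210, 78 are distinct squarefree integers > 1 with 16380 not a perfect square). To show equality we compute the minimal polynomial of γ. From γ = √210 + √78: γ^2 = 210 + 2√(16380) + 78 = 288 + 2√(16380), so γ^2 - 288 = 2√(16380); squaring, (γ^2 - 288)^2 = 4·16380, i.e. γ^4 - 576γ^2 + 82944 - 65520 = 0, i.e. γ^4 - 576γ^2 + 17424 = 0. So γ is a root of x^4 - 576x^2 + 17424. This polynomial is irreducible over Q: it has no rational root (each ±√210 ± √78 is irrational), and any factorization into two quadratics over Q would force √(16380) ∈ Q (pairing opposite roots) or √210, √78 ∈ Q (other pairings), all impossible. Hence [Q(γ):Q] = 4 = [Q(√210, √78):Q], so Q(γ) = Q(√210, √78).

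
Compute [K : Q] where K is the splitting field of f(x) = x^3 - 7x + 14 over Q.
[K : Q] = 6

By the rational root test, any rational root of the monic integer polynomial f(x) = x^3 - 7x + 14 must be an integer dividing the constant term 14, i.e. one of ±{1, 2, 7, 14}. Evaluating: f(1) = 8, f(-1) = 20, f(2) = 8, f(-2) = 20, f(7) = 308, f(-7) = -280, f(14) = 2660, f(-14) = -2632; none is 0, so f has no rational root and is therefore irreducible over Q (a cubic with no linear factor over a field is irreducible). For an irreducible cubic, the Galois group is A_3 or S_3 according as the discriminant disc(f) = -4a^3 - 27b^2 = -4·(-7)^3 - 27·(14)^2 = -3920 is or is not a square in Q. Here disc(f) = -3920 is not a perfect square in Q, so the Galois group of f over Q is not contained in A_3 and must be all of S_3. The splitting field has degree |S_3| = 6 over Q, so [K : Q] = 6.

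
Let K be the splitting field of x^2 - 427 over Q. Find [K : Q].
[K : Q] = 2

f(x) = x^2 - 427 factors as (x - √427)(x + √427). The splitting field is K = Q(√427). Since 427 is squarefree and > 1, it is not a perfect square, so x^2 - 427 is irreducible over Q and [Q(√427) : Q] = 2. Hence [K : Q] = 2.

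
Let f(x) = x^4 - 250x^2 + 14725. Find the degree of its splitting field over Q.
[K : Q] = 4

Solving the quadratic in x^2: x^2 = (250 ± √(250^2 - 4·14725))/2 = (250 ± √3600)/2 = (250 ± 60)/2, giving x^2 = 155 or x^2 = 95. So f(x) = (x^2 - 155)(x^2 - 95) and the roots of f are ±√155, ±√95. Hence the splitting field is K = Q(√155, √95). Since 155 and 95 are distinct squarefree integers > 1, their product 14725 is not a perfect square, so √95 ∉ Q(√155). By the tower law [K:Q] = [Q(√155,√95):Q(√155)] · [Q(√155):Q] = 2 · 2 = 4.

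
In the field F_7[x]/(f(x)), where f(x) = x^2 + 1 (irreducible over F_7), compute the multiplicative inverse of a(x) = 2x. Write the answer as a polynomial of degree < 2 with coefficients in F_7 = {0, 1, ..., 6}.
a(x)^(-1) ≡ 3x (mod f(x))

Since f is irreducible over F_7, F_7[x]/(f) is a field and a(x) ≠ 0 has an inverse. Apply the extended Euclidean algorithm to f(x) and a(x) in F_7[x]: f(x) = (4x)·a(x) + (1). The last nonzero remainder is the constant 1 = gcd(f, a) in F_7. Back-substituting through the division chain expresses 1 = s(x)·a(x) + t(x)·f(x) with s(x) ≡ 3x (mod f), so a(x)^(-1) ≡ s(x) = 3x (mod f). Check: (2x)·(3x) = 6x^2 ≡ 1 (mod x^2 + 1).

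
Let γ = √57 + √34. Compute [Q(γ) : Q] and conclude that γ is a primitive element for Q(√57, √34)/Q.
[Q(γ) : Q] = 4 (equivalently, Q(γ) = Q(√57, √34))

Obviously Q(γ) ⊆ Q(√57, √34), and [Q(√57, √34):Q] = 4 (since 57, 34 are distinct squarefree integers > 1 with 1938 not a perfect square). To show equality we compute the minimal polynomial of γ. From γ = √57 + √34: γ^2 = 57 + 2√(1938) + 34 = 91 + 2√(1938), so γ^2 - 91 = 2√(1938); squaring, (γ^2 - 91)^2 = 4·1938, i.e. γ^4 - 182γ^2 + 8281 - 7752 = 0, i.e. γ^4 - 182γ^2 + 529 = 0. So γ is a root of x^4 - 182x^2 + 529. This polynomial is irreducible over Q: it has no rational root (each ±√57 ± √34 is irrational), and any factorization into two quadratics over Q would force √(1938) ∈ Q (pairing opposite roots) or √57, √34 ∈ Q (other pairings), all impossible. Hence [Q(γ):Q] = 4 = [Q(√57, √34):Q], so Q(γ) = Q(√57, √34).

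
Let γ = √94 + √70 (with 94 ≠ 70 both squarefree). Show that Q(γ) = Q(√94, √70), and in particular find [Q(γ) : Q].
[Q(γ) : Q] = 4 (equivalently, Q(γ) = Q(√94, √70))

Obviously Q(γ) ⊆ Q(√94, √70), and [Q(√94, √70):Q] = 4 (since 94, 70 are distinct squarefree integers > 1 with 6580 not a perfect square). To show equality we compute the minimal polynomial of γ. From γ = √94 + √70: γ^2 = 94 + 2√(6580) + 70 = 164 + 2√(6580), so γ^2 - 164 = 2√(6580); squaring, (γ^2 - 164)^2 = 4·6580, i.e. γ^4 - 328γ^2 + 26896 - 26320 = 0, i.e. γ^4 - 328γ^2 + 576 = 0. So γ is a root of x^4 - 328x^2 + 576. This polynomial is irreducible over Q: it has no rational root (each ±√94 ± √70 is irrational), and any factorization into two quadratics over Q would force √(6580) ∈ Q (pairing opposite roots) or √94, √70 ∈ Q (other pairings), all impossible. Hence [Q(γ):Q] = 4 = [Q(√94, √70):Q], so Q(γ) = Q(√94, √70).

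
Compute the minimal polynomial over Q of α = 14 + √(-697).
m_α(x) = x^2 - 28x + 893

From α - 14 = √(-697), squaring gives (α - 14)^2 = -697, i.e. α^2 - 28α + 196 = -697, so α^2 - 28α + 893 = 0. The discriminant of x^2 - 28x + 893 is (-28)^2 - 4·(893) = 784 - 3572 = -2788, and 4·(-697) is not a perfect square in Q since -697 is squarefree and ≠ 1. Hence x^2 - 28x + 893 is irreducible over Q and is the minimal polynomial of α.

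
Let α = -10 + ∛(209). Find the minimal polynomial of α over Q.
m_α(x) = x^3 + 30x^2 + 300x + 791

Set β = α + 10 = ∛(209), so β^3 = 209. Then (α + 10)^3 - 209 = 0, i.e. α is a root of g(x) = (x + 10)^3 - 209 = x^3 + 30x^2 + 300x + 791. Since g(x) = h(x + 10) where h(x) = x^3 - 209, and h is irreducible over Q (because 209 is not a perfect cube, so h has no rational root, and a monic cubic with no rational root is irreducible), g is also irreducible (irreducibility is preserved under the substitution x → x + 10). Hence m_α(x) = x^3 + 30x^2 + 300x + 791.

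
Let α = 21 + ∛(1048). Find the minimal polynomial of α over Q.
m_α(x) = x^3 - 63x^2 + 1323x - 10309

Set β = α - 21 = ∛(1048), so β^3 = 1048. Then (α - 21)^3 - 1048 = 0, i.e. α is a root of g(x) = (x - 21)^3 - 1048 = x^3 - 63x^2 + 1323x - 10309. Since g(x) = h(x - 21) where h(x) = x^3 - 1048, and h is irreducible over Q (because 1048 is not a perfect cube, so h has no rational root, and a monic cubic with no rational root is irreducible), g is also irreducible (irreducibility is preserved under the substitution x → x - 21). Hence m_α(x) = x^3 - 63x^2 + 1323x - 10309.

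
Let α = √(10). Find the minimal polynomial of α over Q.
m_α(x) = x^2 - 10

α satisfies α^2 - 10 = 0, so x^2 - 10 annihilates α. Since d = 10 is squarefree and ≠ 1, it is not a perfect square in Q, so x^2 - 10 has no rational root and is therefore irreducible over Q (a degree-2 polynomial over a field is irreducible iff it has no root). Hence m_α(x) = x^2 - 10.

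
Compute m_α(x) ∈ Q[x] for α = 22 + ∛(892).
m_α(x) = x^3 - 66x^2 + 1452x - 11540

Set β = α - 22 = ∛(892), so β^3 = 892. Then (α - 22)^3 - 892 = 0, i.e. α is a root of g(x) = (x - 22)^3 - 892 = x^3 - 66x^2 + 1452x - 11540. Since g(x) = h(x - 22) where h(x) = x^3 - 892, and h is irreducible over Q (because 892 is not a perfect cube, so h has no rational root, and a monic cubic with no rational root is irreducible), g is also irreducible (irreducibility is preserved under the substitution x → x - 22). Hence m_α(x) = x^3 - 66x^2 + 1452x - 11540.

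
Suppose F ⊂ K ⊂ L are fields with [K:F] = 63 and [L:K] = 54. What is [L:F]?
[L:F] = 3402

The tower law says that for any tower of field extensions F ⊂ K ⊂ L with finite degrees, [L:F] = [L:K] · [K:F]. Here this gives [L:F] = 54 · 63 = 3402.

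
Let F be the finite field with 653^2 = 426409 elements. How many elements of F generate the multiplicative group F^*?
There are φ(426408) = 139968 primitive elements

F_q^* is cyclic of order q - 1 = 426408. A cyclic group of order m has exactly φ(m) generators. Here m = 426408 = 2^3 · 3 · 109 · 163, so the number of primitive elements is φ(426408) = 139968.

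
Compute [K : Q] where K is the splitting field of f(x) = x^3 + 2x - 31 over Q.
[K : Q] = 6

By the rational root test, any rational root of the monic integer polynomial f(x) = x^3 + 2x - 31 must be an integer dividing the constant term -31, i.e. one of ±{1, 31}. Evaluating: f(1) = -28, f(-1) = -34, f(31) = 29822, f(-31) = -29884; none is 0, so f has no rational root and is therefore irreducible over Q (a cubic with no linear factor over a field is irreducible). For an irreducible cubic, the Galois group is A_3 or S_3 according as the discriminant disc(f) = -4a^3 - 27b^2 = -4·(2)^3 - 27·(-31)^2 = -25979 is or is not a square in Q. Here disc(f) = -25979 is not a perfect square in Q, so the Galois group of f over Q is not contained in A_3 and must be all of S_3. The splitting field has degree |S_3| = 6 over Q, so [K : Q] = 6.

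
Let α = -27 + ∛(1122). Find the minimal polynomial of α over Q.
m_α(x) = x^3 + 81x^2 + 2187x + 18561

Set β = α + 27 = ∛(1122), so β^3 = 1122. Then (α + 27)^3 - 1122 = 0, i.e. α is a root of g(x) = (x + 27)^3 - 1122 = x^3 + 81x^2 + 2187x + 18561. Since g(x) = h(x + 27) where h(x) = x^3 - 1122, and h is irreducible over Q (because 1122 is not a perfect cube, so h has no rational root, and a monic cubic with no rational root is irreducible), g is also irreducible (irreducibility is preserved under the substitution x → x + 27). Hence m_α(x) = x^3 + 81x^2 + 2187x + 18561.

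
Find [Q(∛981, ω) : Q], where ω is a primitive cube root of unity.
[Q(∛981, ω) : Q] = 6

[Q(∛981):Q] = 3 (min poly x^3 - 981, irreducible since 981 is not a perfect cube). [Q(ω):Q] = 2 (min poly x^2 + x + 1). Since Q(∛981) ⊂ R and ω ∉ R, we have ω ∉ Q(∛981), so x^2 + x + 1 remains irreducible over Q(∛981) and [Q(∛981, ω) : Q(∛981)] = 2. By the tower law, [Q(∛981, ω) : Q] = 3 · 2 = 6. (In fact Q(∛981, ω) is the splitting field of x^3 - 981 over Q.)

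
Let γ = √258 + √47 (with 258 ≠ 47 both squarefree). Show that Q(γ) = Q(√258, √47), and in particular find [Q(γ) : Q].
[Q(γ) : Q] = 4 (equivalently, Q(γ) = Q(√258, √47))

Obviously Q(γ) ⊆ Q(√258, √47), and [Q(√258, √47):Q] = 4 (since 258, 47 are distinct squarefree integers > 1 with 12126 not a perfect square). To show equality we compute the minimal polynomial of γ. From γ = √258 + √47: γ^2 = 258 + 2√(12126) + 47 = 305 + 2√(12126), so γ^2 - 305 = 2√(12126); squaring, (γ^2 - 305)^2 = 4·12126, i.e. γ^4 - 610γ^2 + 93025 - 48504 = 0, i.e. γ^4 - 610γ^2 + 44521 = 0. So γ is a root of x^4 - 610x^2 + 44521. This polynomial is irreducible over Q: it has no rational root (each ±√258 ± √47 is irrational), and any factorization into two quadratics over Q would force √(12126) ∈ Q (pairing opposite roots) or √258, √47 ∈ Q (other pairings), all impossible. Hence [Q(γ):Q] = 4 = [Q(√258, √47):Q], so Q(γ) = Q(√258, √47).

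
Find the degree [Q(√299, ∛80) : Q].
[Q(√299, ∛80) : Q] = 6

Let L = Q(√299, ∛80). Since Q(√299) ⊂ L and [Q(√299):Q] = 2, the tower law gives 2 | [L:Q]. Likewise Q(∛80) ⊂ L with [Q(∛80):Q] = 3 (because 80 is not a perfect cube), so 3 | [L:Q]. As gcd(2,3) = 1, [L:Q] is divisible by 6. Conversely L is generated over Q by √299 and ∛80, so [L:Q] ≤ 2·3 = 6. Therefore [Q(√299, ∛80) : Q] = 6.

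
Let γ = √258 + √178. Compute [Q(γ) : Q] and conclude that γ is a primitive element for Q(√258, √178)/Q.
[Q(γ) : Q] = 4 (equivalently, Q(γ) = Q(√258, √178))

Obviously Q(γ) ⊆ Q(√258, √178), and [Q(√258, √178):Q] = 4 (since 258, 178 are distinct squarefree integers > 1 with 45924 not a perfect square). To show equality we compute the minimal polynomial of γ. From γ = √258 + √178: γ^2 = 258 + 2√(45924) + 178 = 436 + 2√(45924), so γ^2 - 436 = 2√(45924); squaring, (γ^2 - 436)^2 = 4·45924, i.e. γ^4 - 872γ^2 + 190096 - 183696 = 0, i.e. γ^4 - 872γ^2 + 6400 = 0. So γ is a root of x^4 - 872x^2 + 6400. This polynomial is irreducible over Q: it has no rational root (each ±√258 ± √178 is irrational), and any factorization into two quadratics over Q would force √(45924) ∈ Q (pairing opposite roots) or √258, √178 ∈ Q (other pairings), all impossible. Hence [Q(γ):Q] = 4 = [Q(√258, √178):Q], so Q(γ) = Q(√258, √178).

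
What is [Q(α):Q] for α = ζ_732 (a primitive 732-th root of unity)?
[Q(α):Q] = 240

The minimal polynomial of ζ_732 over Q is the 732-th cyclotomic polynomial Φ_732(x), which is irreducible over Q and has degree φ(732) = 240. Hence [Q(α):Q] = φ(732) = 240.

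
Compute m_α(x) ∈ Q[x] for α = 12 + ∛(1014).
m_α(x) = x^3 - 36x^2 + 432x - 2742

Set β = α - 12 = ∛(1014), so β^3 = 1014. Then (α - 12)^3 - 1014 = 0, i.e. α is a root of g(x) = (x - 12)^3 - 1014 = x^3 - 36x^2 + 432x - 2742. Since g(x) = h(x - 12) where h(x) = x^3 - 1014, and h is irreducible over Q (because 1014 is not a perfect cube, so h has no rational root, and a monic cubic with no rational root is irreducible), g is also irreducible (irreducibility is preserved under the substitution x → x - 12). Hence m_α(x) = x^3 - 36x^2 + 432x - 2742.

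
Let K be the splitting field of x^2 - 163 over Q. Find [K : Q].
[K : Q] = 2

f(x) = x^2 - 163 factors as (x - √163)(x + √163). The splitting field is K = Q(√163). Since 163 is squarefree and > 1, it is not a perfect square, so x^2 - 163 is irreducible over Q and [Q(√163) : Q] = 2. Hence [K : Q] = 2.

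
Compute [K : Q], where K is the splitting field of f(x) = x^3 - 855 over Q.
[K : Q] = 6

The roots of x^3 - 855 are ∛855, ω∛855, ω^2∛855 where ω = e^(2πi/3) is a primitive cube root of unity, so K = Q(∛855, ω). Now [Q(∛855):Q] = 3 (since 855 is not a perfect cube, x^3 - 855 is irreducible) and [Q(ω):Q] = 2. Both 2 and 3 divide [K:Q], and [K:Q] ≤ 3·2 = 6, so [K:Q] = 6. (Equivalently: Q(∛855) ⊂ R but ω ∉ R, so [K : Q(∛855)] = 2.)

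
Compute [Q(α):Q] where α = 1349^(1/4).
[Q(α):Q] = 4

α is a root of x^4 - 1349. By Eisenstein's criterion at the prime p = 19 (which divides the constant term 1349 but p^2 = 361 does not, since 1349 is squarefree), x^4 - 1349 is irreducible over Q. Hence [Q(α):Q] = 4.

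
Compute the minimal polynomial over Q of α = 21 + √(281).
m_α(x) = x^2 - 42x + 160

From α - 21 = √(281), squaring gives (α - 21)^2 = 281, i.e. α^2 - 42α + 441 = 281, so α^2 - 42α + 160 = 0. The discriminant of x^2 - 42x + 160 is (-42)^2 - 4·(160) = 1764 - 640 = 1124, and 4·(281) is not a perfect square in Q since 281 is squarefree and ≠ 1. Hence x^2 - 42x + 160 is irreducible over Q and is the minimal polynomial of α.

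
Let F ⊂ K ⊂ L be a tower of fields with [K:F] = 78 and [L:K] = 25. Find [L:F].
[L:F] = 1950

The tower law says that for any tower of field extensions F ⊂ K ⊂ L with finite degrees, [L:F] = [L:K] · [K:F]. Here this gives [L:F] = 25 · 78 = 1950.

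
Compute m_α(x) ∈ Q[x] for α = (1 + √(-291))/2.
m_α(x) = x^2 - x + 73

From 2α - 1 = √(-291), squaring gives (2α - 1)^2 = -291, i.e. 4α^2 - 4α + 1 = -291, so α^2 - α + (1 + 291)/4 = 0. Since -291 ≡ 1 (mod 4), (1 + 291)/4 = 73 ∈ Z. The polynomial x^2 - x + 73 has discriminant 1 - 4·(73) = -291, which is not a perfect square in Q (d = -291 is squarefree and ≠ 1), so x^2 - x + 73 is irreducible over Q. It is the minimal polynomial of α.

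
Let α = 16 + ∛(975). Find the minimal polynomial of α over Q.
m_α(x) = x^3 - 48x^2 + 768x - 5071

Set β = α - 16 = ∛(975), so β^3 = 975. Then (α - 16)^3 - 975 = 0, i.e. α is a root of g(x) = (x - 16)^3 - 975 = x^3 - 48x^2 + 768x - 5071. Since g(x) = h(x - 16) where h(x) = x^3 - 975, and h is irreducible over Q (because 975 is not a perfect cube, so h has no rational root, and a monic cubic with no rational root is irreducible), g is also irreducible (irreducibility is preserved under the substitution x → x - 16). Hence m_α(x) = x^3 - 48x^2 + 768x - 5071.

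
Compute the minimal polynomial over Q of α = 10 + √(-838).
m_α(x) = x^2 - 20x + 938

From α - 10 = √(-838), squaring gives (α - 10)^2 = -838, i.e. α^2 - 20α + 100 = -838, so α^2 - 20α + 938 = 0. The discriminant of x^2 - 20x + 938 is (-20)^2 - 4·(938) = 400 - 3752 = -3352, and 4·(-838) is not a perfect square in Q since -838 is squarefree and ≠ 1. Hence x^2 - 20x + 938 is irreducible over Q and is the minimal polynomial of α.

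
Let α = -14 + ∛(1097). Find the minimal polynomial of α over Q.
m_α(x) = x^3 + 42x^2 + 588x + 1647

Set β = α + 14 = ∛(1097), so β^3 = 1097. Then (α + 14)^3 - 1097 = 0, i.e. α is a root of g(x) = (x + 14)^3 - 1097 = x^3 + 42x^2 + 588x + 1647. Since g(x) = h(x + 14) where h(x) = x^3 - 1097, and h is irreducible over Q (because 1097 is not a perfect cube, so h has no rational root, and a monic cubic with no rational root is irreducible), g is also irreducible (irreducibility is preserved under the substitution x → x + 14). Hence m_α(x) = x^3 + 42x^2 + 588x + 1647.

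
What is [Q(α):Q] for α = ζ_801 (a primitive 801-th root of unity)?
[Q(α):Q] = 528

The minimal polynomial of ζ_801 over Q is the 801-th cyclotomic polynomial Φ_801(x), which is irreducible over Q and has degree φ(801) = 528. Hence [Q(α):Q] = φ(801) = 528.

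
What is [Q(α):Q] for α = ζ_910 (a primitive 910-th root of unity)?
[Q(α):Q] = 288

The minimal polynomial of ζ_910 over Q is the 910-th cyclotomic polynomial Φ_910(x), which is irreducible over Q and has degree φ(910) = 288. Hence [Q(α):Q] = φ(910) = 288.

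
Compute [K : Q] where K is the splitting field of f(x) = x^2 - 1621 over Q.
[K : Q] = 2

f(x) = x^2 - 1621 factors as (x - √1621)(x + √1621). The splitting field is K = Q(√1621). Since 1621 is squarefree and > 1, it is not a perfect square, so x^2 - 1621 is irreducible over Q and [Q(√1621) : Q] = 2. Hence [K : Q] = 2.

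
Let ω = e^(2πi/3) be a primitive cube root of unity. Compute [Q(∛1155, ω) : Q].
[Q(∛1155, ω) : Q] = 6

[Q(∛1155):Q] = 3 (min poly x^3 - 1155, irreducible since 1155 is not a perfect cube). [Q(ω):Q] = 2 (min poly x^2 + x + 1). Since Q(∛1155) ⊂ R and ω ∉ R, we have ω ∉ Q(∛1155), so x^2 + x + 1 remains irreducible over Q(∛1155) and [Q(∛1155, ω) : Q(∛1155)] = 2. By the tower law, [Q(∛1155, ω) : Q] = 3 · 2 = 6. (In fact Q(∛1155, ω) is the splitting field of x^3 - 1155 over Q.)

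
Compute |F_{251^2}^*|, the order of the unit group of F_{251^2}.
|F_{251^2}^*| = 63000

F_{251^2} has 251^2 = 63001 elements; its multiplicative group consists of all nonzero elements, so |F_{251^2}^*| = 63001 - 1 = 63000. (It is cyclic since any finite subgroup of the multiplicative group of a field is cyclic.)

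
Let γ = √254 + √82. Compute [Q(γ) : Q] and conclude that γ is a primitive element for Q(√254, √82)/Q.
[Q(γ) : Q] = 4 (equivalently, Q(γ) = Q(√254, √82))

Obviously Q(γ) ⊆ Q(√254, √82), and [Q(√254, √82):Q] = 4 (since 254, 82 are distinct squarefree integers > 1 with 20828 not a perfect square). To show equality we compute the minimal polynomial of γ. From γ = √254 + √82: γ^2 = 254 + 2√(20828) + 82 = 336 + 2√(20828), so γ^2 - 336 = 2√(20828); squaring, (γ^2 - 336)^2 = 4·20828, i.e. γ^4 - 672γ^2 + 112896 - 83312 = 0, i.e. γ^4 - 672γ^2 + 29584 = 0. So γ is a root of x^4 - 672x^2 + 29584. This polynomial is irreducible over Q: it has no rational root (each ±√254 ± √82 is irrational), and any factorization into two quadratics over Q would force √(20828) ∈ Q (pairing opposite roots) or √254, √82 ∈ Q (other pairings), all impossible. Hence [Q(γ):Q] = 4 = [Q(√254, √82):Q], so Q(γ) = Q(√254, √82).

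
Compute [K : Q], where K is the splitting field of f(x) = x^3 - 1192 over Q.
[K : Q] = 6

The roots of x^3 - 1192 are ∛1192, ω∛1192, ω^2∛1192 where ω = e^(2πi/3) is a primitive cube root of unity, so K = Q(∛1192, ω). Now [Q(∛1192):Q] = 3 (since 1192 is not a perfect cube, x^3 - 1192 is irreducible) and [Q(ω):Q] = 2. Both 2 and 3 divide [K:Q], and [K:Q] ≤ 3·2 = 6, so [K:Q] = 6. (Equivalently: Q(∛1192) ⊂ R but ω ∉ R, so [K : Q(∛1192)] = 2.)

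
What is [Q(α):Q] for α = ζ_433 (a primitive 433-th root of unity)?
[Q(α):Q] = 432

The minimal polynomial of ζ_433 over Q is the 433-th cyclotomic polynomial Φ_433(x), which is irreducible over Q and has degree φ(433) = 432. Hence [Q(α):Q] = φ(433) = 432.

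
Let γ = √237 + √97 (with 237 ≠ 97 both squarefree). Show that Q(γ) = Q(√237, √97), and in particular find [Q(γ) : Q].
[Q(γ) : Q] = 4 (equivalently, Q(γ) = Q(√237, √97))

Obviously Q(γ) ⊆ Q(√237, √97), and [Q(√237, √97):Q] = 4 (since 237, 97 are distinct squarefree integers > 1 with 22989 not a perfect square). To show equality we compute the minimal polynomial of γ. From γ = √237 + √97: γ^2 = 237 + 2√(22989) + 97 = 334 + 2√(22989), so γ^2 - 334 = 2√(22989); squaring, (γ^2 - 334)^2 = 4·22989, i.e. γ^4 - 668γ^2 + 111556 - 91956 = 0, i.e. γ^4 - 668γ^2 + 19600 = 0. So γ is a root of x^4 - 668x^2 + 19600. This polynomial is irreducible over Q: it has no rational root (each ±√237 ± √97 is irrational), and any factorization into two quadratics over Q would force √(22989) ∈ Q (pairing opposite roots) or √237, √97 ∈ Q (other pairings), all impossible. Hence [Q(γ):Q] = 4 = [Q(√237, √97):Q], so Q(γ) = Q(√237, √97).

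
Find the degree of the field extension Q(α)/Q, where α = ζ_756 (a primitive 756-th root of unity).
[Q(α):Q] = 216

The minimal polynomial of ζ_756 over Q is the 756-th cyclotomic polynomial Φ_756(x), which is irreducible over Q and has degree φ(756) = 216. Hence [Q(α):Q] = φ(756) = 216.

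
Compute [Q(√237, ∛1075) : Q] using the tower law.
[Q(√237, ∛1075) : Q] = 6

Let L = Q(√237, ∛1075). Since Q(√237) ⊂ L and [Q(√237):Q] = 2, the tower law gives 2 | [L:Q]. Likewise Q(∛1075) ⊂ L with [Q(∛1075):Q] = 3 (because 1075 is not a perfect cube), so 3 | [L:Q]. As gcd(2,3) = 1, [L:Q] is divisible by 6. Conversely L is generated over Q by √237 and ∛1075, so [L:Q] ≤ 2·3 = 6. Therefore [Q(√237, ∛1075) : Q] = 6.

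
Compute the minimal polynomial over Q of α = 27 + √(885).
m_α(x) = x^2 - 54x - 156

From α - 27 = √(885), squaring gives (α - 27)^2 = 885, i.e. α^2 - 54α + 729 = 885, so α^2 - 54α - 156 = 0. The discriminant of x^2 - 54x - 156 is (-54)^2 - 4·(-156) = 2916 + 624 = 3540, and 4·(885) is not a perfect square in Q since 885 is squarefree and ≠ 1. Hence x^2 - 54x - 156 is irreducible over Q and is the minimal polynomial of α.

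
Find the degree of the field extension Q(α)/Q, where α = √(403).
[Q(α):Q] = 2

[Q(α):Q] equals the degree of the minimal polynomial of α. Here α^2 = 403 and x^2 - 403 is irreducible (d = 403 is squarefree, ≠ 1, hence not a square), so deg(m_α) = 2. Thus [Q(α):Q] = 2.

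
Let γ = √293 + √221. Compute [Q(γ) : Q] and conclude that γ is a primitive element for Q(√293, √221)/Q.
[Q(γ) : Q] = 4 (equivalently, Q(γ) = Q(√293, √221))

Obviously Q(γ) ⊆ Q(√293, √221), and [Q(√293, √221):Q] = 4 (since 293, 221 are distinct squarefree integers > 1 with 64753 not a perfect square). To show equality we compute the minimal polynomial of γ. From γ = √293 + √221: γ^2 = 293 + 2√(64753) + 221 = 514 + 2√(64753), so γ^2 - 514 = 2√(64753); squaring, (γ^2 - 514)^2 = 4·64753, i.e. γ^4 - 1028γ^2 + 264196 - 259012 = 0, i.e. γ^4 - 1028γ^2 + 5184 = 0. So γ is a root of x^4 - 1028x^2 + 5184. This polynomial is irreducible over Q: it has no rational root (each ±√293 ± √221 is irrational), and any factorization into two quadratics over Q would force √(64753) ∈ Q (pairing opposite roots) or √293, √221 ∈ Q (other pairings), all impossible. Hence [Q(γ):Q] = 4 = [Q(√293, √221):Q], so Q(γ) = Q(√293, √221).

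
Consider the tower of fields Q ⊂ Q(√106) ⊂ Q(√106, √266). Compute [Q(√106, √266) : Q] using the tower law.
[Q(√106, √266) : Q] = 4

[Q(√106):Q] = 2 (min poly x^2 - 106, irreducible since 106 is squarefree > 1). For the top step, suppose √266 ∈ Q(√106), say √266 = c + d√106 with c, d ∈ Q. Squaring: 266 = c^2 + 106d^2 + 2cd√106. Since √106 ∉ Q this forces 2cd = 0. If d = 0 then √266 = c ∈ Q, contradicting 266 squarefree > 1. If c = 0 then 266 = 106d^2, so 106·266 = (106d)^2 is a perfect square in Q — but 106·266 = 28196 is not a perfect square (since 106 and 266 are distinct squarefree integers). Contradiction. Hence √266 ∉ Q(√106), so x^2 - 266 stays irreducible over Q(√106) and [Q(√106, √266) : Q(√106)] = 2. By the tower law, [Q(√106, √266) : Q] = 2 · 2 = 4.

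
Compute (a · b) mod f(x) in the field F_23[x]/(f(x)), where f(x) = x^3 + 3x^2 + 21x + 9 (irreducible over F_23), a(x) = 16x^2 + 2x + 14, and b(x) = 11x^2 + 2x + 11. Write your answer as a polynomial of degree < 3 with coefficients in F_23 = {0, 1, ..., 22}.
a · b ≡ 15x^2 + 2x + 4 (mod f(x))

Multiply in F_23[x]: a(x)·b(x) = (16x^2 + 2x + 14)·(11x^2 + 2x + 11) = 15x^4 + 8x^3 + 12x^2 + 4x + 16. This has degree ≥ 3, so divide by f(x) over F_23: 15x^4 + 8x^3 + 12x^2 + 4x + 16 = (15x + 9)·(x^3 + 3x^2 + 21x + 9) + (15x^2 + 2x + 4). Hence a·b ≡ 15x^2 + 2x + 4 (mod f). (F_23[x]/(f) is a field with 23^3 = 12167 elements since f is irreducible of degree 3.)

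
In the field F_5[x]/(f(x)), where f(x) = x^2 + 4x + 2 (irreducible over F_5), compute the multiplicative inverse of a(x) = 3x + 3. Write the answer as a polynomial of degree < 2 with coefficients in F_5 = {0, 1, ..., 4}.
a(x)^(-1) ≡ 2x + 1 (mod f(x))

Since f is irreducible over F_5, F_5[x]/(f) is a field and a(x) ≠ 0 has an inverse. Apply the extended Euclidean algorithm to f(x) and a(x) in F_5[x]: f(x) = (2x + 1)·a(x) + (4). The last nonzero remainder is the constant 4 = gcd(f, a) in F_5. Back-substituting through the division chain expresses 4 = s(x)·a(x) + t(x)·f(x) with s(x) ≡ 3x + 4 (mod f), so (3x + 4)·a(x) ≡ 4 (mod f). Multiplying by 4^(-1) ≡ 4 in F_5 gives a(x)^(-1) ≡ 4·(3x + 4) ≡ 2x + 1 (mod f). Check: (3x + 3)·(2x + 1) = x^2 + 4x + 3 ≡ 1 (mod x^2 + 4x + 2).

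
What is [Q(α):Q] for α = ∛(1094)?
[Q(α):Q] = 3

The minimal polynomial of α is x^3 - 1094, irreducible over Q since 1094 is not a perfect cube (so x^3 - 1094 has no rational root). Hence [Q(α):Q] = deg(m_α) = 3.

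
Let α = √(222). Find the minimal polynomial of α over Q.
m_α(x) = x^2 - 222

α satisfies α^2 - 222 = 0, so x^2 - 222 annihilates α. Since d = 222 is squarefree and ≠ 1, it is not a perfect square in Q, so x^2 - 222 has no rational root and is therefore irreducible over Q (a degree-2 polynomial over a field is irreducible iff it has no root). Hence m_α(x) = x^2 - 222.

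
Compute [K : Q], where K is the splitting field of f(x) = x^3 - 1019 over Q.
[K : Q] = 6

The roots of x^3 - 1019 are ∛1019, ω∛1019, ω^2∛1019 where ω = e^(2πi/3) is a primitive cube root of unity, so K = Q(∛1019, ω). Now [Q(∛1019):Q] = 3 (since 1019 is not a perfect cube, x^3 - 1019 is irreducible) and [Q(ω):Q] = 2. Both 2 and 3 divide [K:Q], and [K:Q] ≤ 3·2 = 6, so [K:Q] = 6. (Equivalently: Q(∛1019) ⊂ R but ω ∉ R, so [K : Q(∛1019)] = 2.)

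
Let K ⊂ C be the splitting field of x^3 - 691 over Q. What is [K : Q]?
[K : Q] = 6

The roots of x^3 - 691 are ∛691, ω∛691, ω^2∛691 where ω = e^(2πi/3) is a primitive cube root of unity, so K = Q(∛691, ω). Now [Q(∛691):Q] = 3 (since 691 is not a perfect cube, x^3 - 691 is irreducible) and [Q(ω):Q] = 2. Both 2 and 3 divide [K:Q], and [K:Q] ≤ 3·2 = 6, so [K:Q] = 6. (Equivalently: Q(∛691) ⊂ R but ω ∉ R, so [K : Q(∛691)] = 2.)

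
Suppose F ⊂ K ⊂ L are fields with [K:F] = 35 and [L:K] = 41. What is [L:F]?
[L:F] = 1435

The tower law says that for any tower of field extensions F ⊂ K ⊂ L with finite degrees, [L:F] = [L:K] · [K:F]. Here this gives [L:F] = 41 · 35 = 1435.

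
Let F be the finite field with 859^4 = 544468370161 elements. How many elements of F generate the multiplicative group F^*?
There are φ(544468370160) = 118093086720 primitive elements

F_q^* is cyclic of order q - 1 = 544468370160. A cyclic group of order m has exactly φ(m) generators. Here m = 544468370160 = 2^4 · 3 · 5 · 11 · 13 · 43 · 137 · 2693, so the number of primitive elements is φ(544468370160) = 118093086720.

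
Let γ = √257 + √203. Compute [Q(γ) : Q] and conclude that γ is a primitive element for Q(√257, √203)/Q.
[Q(γ) : Q] = 4 (equivalently, Q(γ) = Q(√257, √203))

Obviously Q(γ) ⊆ Q(√257, √203), and [Q(√257, √203):Q] = 4 (since 257, 203 are distinct squarefree integers > 1 with 52171 not a perfect square). To show equality we compute the minimal polynomial of γ. From γ = √257 + √203: γ^2 = 257 + 2√(52171) + 203 = 460 + 2√(52171), so γ^2 - 460 = 2√(52171); squaring, (γ^2 - 460)^2 = 4·52171, i.e. γ^4 - 920γ^2 + 211600 - 208684 = 0, i.e. γ^4 - 920γ^2 + 2916 = 0. So γ is a root of x^4 - 920x^2 + 2916. This polynomial is irreducible over Q: it has no rational root (each ±√257 ± √203 is irrational), and any factorization into two quadratics over Q would force √(52171) ∈ Q (pairing opposite roots) or √257, √203 ∈ Q (other pairings), all impossible. Hence [Q(γ):Q] = 4 = [Q(√257, √203):Q], so Q(γ) = Q(√257, √203).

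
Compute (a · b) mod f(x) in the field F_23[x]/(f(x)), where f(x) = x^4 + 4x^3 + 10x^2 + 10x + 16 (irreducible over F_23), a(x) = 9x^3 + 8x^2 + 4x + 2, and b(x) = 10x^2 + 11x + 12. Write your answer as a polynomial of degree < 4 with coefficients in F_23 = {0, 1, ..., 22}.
a · b ≡ 14x^3 + 12x^2 + 3x + 22 (mod f(x))

Multiply in F_23[x]: a(x)·b(x) = (9x^3 + 8x^2 + 4x + 2)·(10x^2 + 11x + 12) = 21x^5 + 18x^4 + 6x^3 + 22x^2 + x + 1. This has degree ≥ 4, so divide by f(x) over F_23: 21x^5 + 18x^4 + 6x^3 + 22x^2 + x + 1 = (21x + 3)·(x^4 + 4x^3 + 10x^2 + 10x + 16) + (14x^3 + 12x^2 + 3x + 22). Hence a·b ≡ 14x^3 + 12x^2 + 3x + 22 (mod f). (F_23[x]/(f) is a field with 23^4 = 279841 elements since f is irreducible of degree 4.)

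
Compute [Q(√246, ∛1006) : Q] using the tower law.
[Q(√246, ∛1006) : Q] = 6

Let L = Q(√246, ∛1006). Since Q(√246) ⊂ L and [Q(√246):Q] = 2, the tower law gives 2 | [L:Q]. Likewise Q(∛1006) ⊂ L with [Q(∛1006):Q] = 3 (because 1006 is not a perfect cube), so 3 | [L:Q]. As gcd(2,3) = 1, [L:Q] is divisible by 6. Conversely L is generated over Q by √246 and ∛1006, so [L:Q] ≤ 2·3 = 6. Therefore [Q(√246, ∛1006) : Q] = 6.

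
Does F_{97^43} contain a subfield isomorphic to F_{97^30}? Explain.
No: F_{97^30} is not a subfield of F_{97^43}

F_{p^m} embeds in F_{p^n} iff m | n. Here 30 ∤ 43 (since 43 = 1·30 + 13 with remainder 13 ≠ 0), so F_{97^30} is not a subfield of F_{97^43}. Equivalently: if it were, the tower law would give 30 = [F_{97^30}:F_97] dividing [F_{97^43}:F_97] = 43, contradiction.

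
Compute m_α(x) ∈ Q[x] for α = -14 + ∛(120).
m_α(x) = x^3 + 42x^2 + 588x + 2624

Set β = α + 14 = ∛(120), so β^3 = 120. Then (α + 14)^3 - 120 = 0, i.e. α is a root of g(x) = (x + 14)^3 - 120 = x^3 + 42x^2 + 588x + 2624. Since g(x) = h(x + 14) where h(x) = x^3 - 120, and h is irreducible over Q (because 120 is not a perfect cube, so h has no rational root, and a monic cubic with no rational root is irreducible), g is also irreducible (irreducibility is preserved under the substitution x → x + 14). Hence m_α(x) = x^3 + 42x^2 + 588x + 2624.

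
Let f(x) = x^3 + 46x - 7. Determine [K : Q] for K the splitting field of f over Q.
[K : Q] = 6

By the rational root test, any rational root of the monic integer polynomial f(x) = x^3 + 46x - 7 must be an integer dividing the constant term -7, i.e. one of ±{1, 7}. Evaluating: f(1) = 40, f(-1) = -54, f(7) = 658, f(-7) = -672; none is 0, so f has no rational root and is therefore irreducible over Q (a cubic with no linear factor over a field is irreducible). For an irreducible cubic, the Galois group is A_3 or S_3 according as the discriminant disc(f) = -4a^3 - 27b^2 = -4·(46)^3 - 27·(-7)^2 = -390667 is or is not a square in Q. Here disc(f) = -390667 is not a perfect square in Q, so the Galois group of f over Q is not contained in A_3 and must be all of S_3. The splitting field has degree |S_3| = 6 over Q, so [K : Q] = 6.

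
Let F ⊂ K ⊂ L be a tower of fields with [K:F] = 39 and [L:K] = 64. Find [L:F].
[L:F] = 2496

The tower law says that for any tower of field extensions F ⊂ K ⊂ L with finite degrees, [L:F] = [L:K] · [K:F]. Here this gives [L:F] = 64 · 39 = 2496.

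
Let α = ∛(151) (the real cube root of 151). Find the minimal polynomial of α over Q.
m_α(x) = x^3 - 151

α satisfies α^3 = 151, so x^3 - 151 annihilates α. By the rational root test, a rational root p/q (in lowest terms) of x^3 - 151 would satisfy p^3 = 151 q^3, forcing q = 1 and p^3 = 151; but 151 is not a perfect cube, contradiction. A monic cubic over Q with no rational root is irreducible (any nontrivial factorization would include a linear factor). Hence x^3 - 151 is the minimal polynomial of α, and in particular [Q(α):Q] = 3.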